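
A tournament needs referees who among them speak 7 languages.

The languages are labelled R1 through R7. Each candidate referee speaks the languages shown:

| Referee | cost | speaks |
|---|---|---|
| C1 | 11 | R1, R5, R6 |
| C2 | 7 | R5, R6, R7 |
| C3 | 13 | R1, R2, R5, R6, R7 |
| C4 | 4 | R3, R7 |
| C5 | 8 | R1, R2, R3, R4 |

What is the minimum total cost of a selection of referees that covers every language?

C2, C5 together cover every language (C2 ∪ C5 = {R1, R2, R3, R4, R5, R6, R7}); total cost 7 + 8 = 15.
The greedy pick C4, C5, C2 costs 19; no covering selection beats 15.

15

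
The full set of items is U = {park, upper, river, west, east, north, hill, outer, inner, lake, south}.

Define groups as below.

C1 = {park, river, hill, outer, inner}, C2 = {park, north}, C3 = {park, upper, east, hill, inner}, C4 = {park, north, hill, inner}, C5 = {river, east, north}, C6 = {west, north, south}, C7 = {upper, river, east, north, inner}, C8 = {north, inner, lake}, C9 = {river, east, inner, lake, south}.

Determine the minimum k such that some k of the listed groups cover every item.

C1 and C6 and C7 and C8 together: C1 ∪ C6 ∪ C7 ∪ C8 = {park, upper, river, west, east, north, hill, outer, inner, lake, south} — every item is covered.
No 3 of the 9 groups cover everything (all 84 combinations miss at least one item), so 4 is optimal.

4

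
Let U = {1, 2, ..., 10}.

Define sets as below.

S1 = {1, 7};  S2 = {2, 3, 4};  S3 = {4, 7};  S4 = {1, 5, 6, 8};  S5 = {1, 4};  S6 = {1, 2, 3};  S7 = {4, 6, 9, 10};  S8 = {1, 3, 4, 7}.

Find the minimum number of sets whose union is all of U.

S1, S4, S6, and S7 cover everything between them: the union {1, 2, 3, 4, 5, 6, 7, 8, 9, 10} is all of U.
No 3 of the 8 sets cover everything (all 56 combinations miss at least one element), so 4 is optimal.

4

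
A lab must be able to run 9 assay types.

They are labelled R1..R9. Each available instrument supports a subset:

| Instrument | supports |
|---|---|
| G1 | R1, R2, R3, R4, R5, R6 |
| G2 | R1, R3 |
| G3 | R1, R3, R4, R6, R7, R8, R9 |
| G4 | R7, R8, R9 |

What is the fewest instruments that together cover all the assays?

2

G1 and G4 together: G1 ∪ G4 = {R1, R2, R3, R4, R5, R6, R7, R8, R9} — every assay is covered.
No single instrument has all 9 assays (the largest, G3, has 7), so 2 is optimal.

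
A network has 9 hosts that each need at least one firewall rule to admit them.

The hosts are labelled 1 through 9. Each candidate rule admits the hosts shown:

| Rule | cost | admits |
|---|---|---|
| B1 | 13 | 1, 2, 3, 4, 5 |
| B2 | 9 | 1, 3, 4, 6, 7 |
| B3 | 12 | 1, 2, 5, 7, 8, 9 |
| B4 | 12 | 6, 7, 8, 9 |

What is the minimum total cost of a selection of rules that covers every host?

21

B2, B3 together cover every host (B2 ∪ B3 = {1, 2, 3, 4, 5, 6, 7, 8, 9}); total cost 9 + 12 = 21.
No covering selection has total cost below 21.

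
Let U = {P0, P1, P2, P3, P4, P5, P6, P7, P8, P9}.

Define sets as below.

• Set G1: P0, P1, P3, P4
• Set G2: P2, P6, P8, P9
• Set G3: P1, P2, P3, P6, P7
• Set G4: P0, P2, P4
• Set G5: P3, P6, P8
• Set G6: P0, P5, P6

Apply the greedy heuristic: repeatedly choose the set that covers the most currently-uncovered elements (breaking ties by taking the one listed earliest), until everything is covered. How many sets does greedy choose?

Greedy: pick G3 (covers 5 new) → pick G1 (covers 2 new) → pick G2 (covers 2 new) → pick G6 (covers 1 new). Total picks: 4.

4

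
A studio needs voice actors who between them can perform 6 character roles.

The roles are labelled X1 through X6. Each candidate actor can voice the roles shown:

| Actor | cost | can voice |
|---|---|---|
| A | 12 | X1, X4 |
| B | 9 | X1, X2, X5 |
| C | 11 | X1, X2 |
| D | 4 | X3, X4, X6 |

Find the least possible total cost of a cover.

13

B, D together cover every role (B ∪ D = {X1, X2, X3, X4, X5, X6}); total cost 9 + 4 = 13.
No covering selection has total cost below 13.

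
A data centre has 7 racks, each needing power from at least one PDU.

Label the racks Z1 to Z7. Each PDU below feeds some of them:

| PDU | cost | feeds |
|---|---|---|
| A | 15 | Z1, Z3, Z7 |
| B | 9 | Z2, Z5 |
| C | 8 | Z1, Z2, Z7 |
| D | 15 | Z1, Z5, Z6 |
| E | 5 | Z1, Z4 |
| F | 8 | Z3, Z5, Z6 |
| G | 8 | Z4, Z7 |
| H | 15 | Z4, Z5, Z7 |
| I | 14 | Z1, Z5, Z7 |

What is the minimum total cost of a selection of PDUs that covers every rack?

21

C, E, F together cover every rack (C ∪ E ∪ F = {Z1, Z2, Z3, Z4, Z5, Z6, Z7}); total cost 8 + 5 + 8 = 21.
No covering selection has total cost below 21.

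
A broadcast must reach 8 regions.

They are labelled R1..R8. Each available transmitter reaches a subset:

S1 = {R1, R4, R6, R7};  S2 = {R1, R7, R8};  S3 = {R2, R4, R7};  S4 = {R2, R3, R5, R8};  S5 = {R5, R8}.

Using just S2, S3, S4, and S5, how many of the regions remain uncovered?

Union of S2, S3, S4, S5 = {R1, R2, R3, R4, R5, R7, R8}.
Not covered: R6 — 1 region.

1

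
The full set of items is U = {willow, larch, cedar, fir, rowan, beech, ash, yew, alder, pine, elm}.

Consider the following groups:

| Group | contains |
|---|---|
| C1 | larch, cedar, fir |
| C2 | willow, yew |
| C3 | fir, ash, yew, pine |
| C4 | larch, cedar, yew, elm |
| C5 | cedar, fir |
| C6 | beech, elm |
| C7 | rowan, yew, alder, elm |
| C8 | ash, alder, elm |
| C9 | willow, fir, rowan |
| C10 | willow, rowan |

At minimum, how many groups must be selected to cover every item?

Take {C3, C4, C6, C8, C9}. Their union is {willow, larch, cedar, fir, rowan, beech, ash, yew, alder, pine, elm}, which is all 11 items.
No 4 of the 10 groups cover everything (all 210 combinations miss at least one item), so 5 is optimal.

5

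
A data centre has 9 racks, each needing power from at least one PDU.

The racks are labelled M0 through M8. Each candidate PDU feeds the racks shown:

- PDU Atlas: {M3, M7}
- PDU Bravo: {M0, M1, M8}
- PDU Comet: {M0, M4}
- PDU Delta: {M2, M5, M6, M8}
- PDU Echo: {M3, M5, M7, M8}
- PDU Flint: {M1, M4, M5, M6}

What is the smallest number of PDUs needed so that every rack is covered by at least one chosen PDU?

Take {Atlas, Comet, Delta, Flint}. Their union is {M0, M1, M2, M3, M4, M5, M6, M7, M8}, which is all 9 racks.
Only Delta contains M2, so Delta is forced; the remaining 5 racks need at least 3 more PDUs (each remaining PDU adds at most 2) — so at least 4 PDUs are needed, and 4 is optimal.

4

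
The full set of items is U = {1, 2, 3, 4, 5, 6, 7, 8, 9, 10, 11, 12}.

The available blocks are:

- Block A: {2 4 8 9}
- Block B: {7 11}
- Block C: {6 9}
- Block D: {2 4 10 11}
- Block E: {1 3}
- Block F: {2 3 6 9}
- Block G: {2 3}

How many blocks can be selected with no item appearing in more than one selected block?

3

B, C, E are pairwise disjoint (B={7,11}; C={6,9}; E={1,3}).
Every remaining block overlaps one of these, and no 4 of the listed blocks are pairwise disjoint, so 3 is the maximum.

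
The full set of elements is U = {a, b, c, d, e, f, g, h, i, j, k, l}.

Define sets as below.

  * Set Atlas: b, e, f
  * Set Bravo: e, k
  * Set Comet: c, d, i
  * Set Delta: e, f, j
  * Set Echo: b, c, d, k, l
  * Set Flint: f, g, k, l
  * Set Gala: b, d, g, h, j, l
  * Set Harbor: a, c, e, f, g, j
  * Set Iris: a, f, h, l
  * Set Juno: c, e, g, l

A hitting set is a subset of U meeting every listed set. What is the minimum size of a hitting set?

3

Take T = {e, i, l}. Each listed set contains at least one of these, so T is a hitting set of size 3.
The sets Bravo, Comet, Iris are pairwise disjoint, so any hitting set needs a separate element for each — at least 3. Hence 3 is optimal.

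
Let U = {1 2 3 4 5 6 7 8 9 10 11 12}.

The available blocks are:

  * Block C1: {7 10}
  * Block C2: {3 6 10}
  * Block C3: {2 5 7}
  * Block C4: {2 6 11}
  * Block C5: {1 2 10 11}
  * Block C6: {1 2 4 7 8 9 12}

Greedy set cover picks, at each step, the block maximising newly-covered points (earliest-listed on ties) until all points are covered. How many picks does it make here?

Greedy: pick C6 (covers 7 new) → pick C2 (covers 3 new) → pick C3 (covers 1 new) → pick C4 (covers 1 new). Total picks: 4.

4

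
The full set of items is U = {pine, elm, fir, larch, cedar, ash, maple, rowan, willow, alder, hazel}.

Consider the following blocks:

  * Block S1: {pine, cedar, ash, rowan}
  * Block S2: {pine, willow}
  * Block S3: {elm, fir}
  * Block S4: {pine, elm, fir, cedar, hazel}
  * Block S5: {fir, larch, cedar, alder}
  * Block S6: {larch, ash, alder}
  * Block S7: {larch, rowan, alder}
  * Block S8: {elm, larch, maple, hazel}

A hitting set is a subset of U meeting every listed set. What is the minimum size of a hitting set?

Take H = {pine, elm, larch}. Each listed block contains at least one of these, so H is a hitting set of size 3.
The blocks S2, S3, S6 are pairwise disjoint, so any hitting set needs a separate item for each — at least 3. Hence 3 is optimal.

3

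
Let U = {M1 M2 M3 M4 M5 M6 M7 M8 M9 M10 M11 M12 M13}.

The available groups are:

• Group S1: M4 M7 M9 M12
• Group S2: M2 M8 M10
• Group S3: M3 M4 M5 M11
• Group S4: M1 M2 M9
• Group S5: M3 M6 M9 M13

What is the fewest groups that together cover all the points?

Take {S1, S2, S3, S4, S5}. Their union is {M1, M2, M3, M4, M5, M6, M7, M8, M9, M10, M11, M12, M13}, which is all 13 points.
No 4 of the 5 groups cover everything (all 5 combinations miss at least one point), so 5 is optimal.

5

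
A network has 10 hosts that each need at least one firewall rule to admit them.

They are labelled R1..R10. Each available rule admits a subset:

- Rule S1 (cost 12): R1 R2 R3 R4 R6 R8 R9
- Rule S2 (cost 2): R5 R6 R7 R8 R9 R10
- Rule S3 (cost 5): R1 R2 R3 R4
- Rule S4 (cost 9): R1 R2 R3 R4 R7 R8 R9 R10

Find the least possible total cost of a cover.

S2, S3 together cover every host (S2 ∪ S3 = {R1, R2, R3, R4, R5, R6, R7, R8, R9, R10}); total cost 2 + 5 = 7.
No covering selection has total cost below 7.

7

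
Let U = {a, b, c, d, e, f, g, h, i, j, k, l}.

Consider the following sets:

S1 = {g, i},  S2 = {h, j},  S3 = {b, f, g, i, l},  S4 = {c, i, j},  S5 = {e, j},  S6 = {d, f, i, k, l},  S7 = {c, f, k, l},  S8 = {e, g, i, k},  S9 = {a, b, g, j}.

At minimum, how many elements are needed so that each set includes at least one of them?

3

Take T = {f, g, j}. Each listed set contains at least one of these, so T is a hitting set of size 3.
The sets S1, S2, S7 are pairwise disjoint, so any hitting set needs a separate element for each — at least 3. Hence 3 is optimal.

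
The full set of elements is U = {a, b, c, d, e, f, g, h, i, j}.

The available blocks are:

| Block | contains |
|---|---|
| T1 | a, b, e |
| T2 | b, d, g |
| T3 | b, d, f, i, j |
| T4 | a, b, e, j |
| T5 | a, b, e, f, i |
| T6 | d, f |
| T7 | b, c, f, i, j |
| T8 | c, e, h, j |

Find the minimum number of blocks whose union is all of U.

T2, T5, and T8 cover everything between them: the union {a, b, c, d, e, f, g, h, i, j} is all of U.
Only T2 contains g, so T2 is forced; the remaining 7 elements need at least 2 more blocks (each remaining block adds at most 4) — so at least 3 blocks are needed, and 3 is optimal.

3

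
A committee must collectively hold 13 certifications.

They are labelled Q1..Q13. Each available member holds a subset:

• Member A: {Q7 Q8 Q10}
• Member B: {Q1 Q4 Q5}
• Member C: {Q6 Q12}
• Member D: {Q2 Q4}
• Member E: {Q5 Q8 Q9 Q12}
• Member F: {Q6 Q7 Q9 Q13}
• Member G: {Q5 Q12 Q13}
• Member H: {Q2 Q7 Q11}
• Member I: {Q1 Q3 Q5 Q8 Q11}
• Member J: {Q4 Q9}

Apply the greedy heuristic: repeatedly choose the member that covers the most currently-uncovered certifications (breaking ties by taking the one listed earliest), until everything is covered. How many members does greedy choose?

5

Greedy: pick I (covers 5 new) → pick F (covers 4 new) → pick D (covers 2 new) → pick A (covers 1 new) → pick C (covers 1 new). Total picks: 5.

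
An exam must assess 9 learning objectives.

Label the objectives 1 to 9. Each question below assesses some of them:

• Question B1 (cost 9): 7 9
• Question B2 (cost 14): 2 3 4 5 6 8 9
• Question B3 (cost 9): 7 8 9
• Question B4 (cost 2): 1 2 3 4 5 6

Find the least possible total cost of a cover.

11

B3, B4 together cover every objective (B3 ∪ B4 = {1, 2, 3, 4, 5, 6, 7, 8, 9}); total cost 9 + 2 = 11.
No covering selection has total cost below 11.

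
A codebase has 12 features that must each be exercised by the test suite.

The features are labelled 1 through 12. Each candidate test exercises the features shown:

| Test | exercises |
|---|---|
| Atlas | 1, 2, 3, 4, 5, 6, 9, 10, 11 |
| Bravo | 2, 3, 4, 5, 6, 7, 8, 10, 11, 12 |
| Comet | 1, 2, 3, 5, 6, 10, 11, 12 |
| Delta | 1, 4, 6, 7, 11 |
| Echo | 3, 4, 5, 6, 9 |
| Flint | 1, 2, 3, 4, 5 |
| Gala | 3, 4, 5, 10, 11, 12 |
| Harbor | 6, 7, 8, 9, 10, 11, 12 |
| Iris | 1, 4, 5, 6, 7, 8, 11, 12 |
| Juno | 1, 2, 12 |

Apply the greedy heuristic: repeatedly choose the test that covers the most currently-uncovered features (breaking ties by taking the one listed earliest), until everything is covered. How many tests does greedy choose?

Greedy: pick Bravo (covers 10 new) → pick Atlas (covers 2 new). Total picks: 2.

2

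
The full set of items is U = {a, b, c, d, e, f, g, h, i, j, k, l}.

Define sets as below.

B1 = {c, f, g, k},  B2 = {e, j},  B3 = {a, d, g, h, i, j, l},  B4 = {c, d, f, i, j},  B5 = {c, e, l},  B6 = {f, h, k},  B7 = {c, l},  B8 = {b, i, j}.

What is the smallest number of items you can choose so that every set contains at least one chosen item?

3

The 3 items {f, j, l} hit every set.
The sets B5, B6, B8 are pairwise disjoint, so any hitting set needs a separate item for each — at least 3. Hence 3 is optimal.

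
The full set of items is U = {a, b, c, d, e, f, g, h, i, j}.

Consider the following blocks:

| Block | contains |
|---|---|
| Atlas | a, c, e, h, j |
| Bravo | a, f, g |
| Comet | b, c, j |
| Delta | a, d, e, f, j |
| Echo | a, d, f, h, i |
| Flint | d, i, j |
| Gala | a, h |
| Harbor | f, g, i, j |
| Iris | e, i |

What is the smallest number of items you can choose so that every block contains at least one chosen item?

Take T = {a, b, i}. Each listed block contains at least one of these, so T is a hitting set of size 3.
The blocks Comet, Gala, Iris are pairwise disjoint, so any hitting set needs a separate item for each — at least 3. Hence 3 is optimal.

3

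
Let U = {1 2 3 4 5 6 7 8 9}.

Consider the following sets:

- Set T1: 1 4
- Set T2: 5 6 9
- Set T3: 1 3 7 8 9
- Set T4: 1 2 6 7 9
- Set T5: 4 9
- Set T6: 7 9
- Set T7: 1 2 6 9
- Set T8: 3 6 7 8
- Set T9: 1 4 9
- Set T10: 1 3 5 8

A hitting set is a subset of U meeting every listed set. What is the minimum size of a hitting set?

Take H = {4, 8, 9}. Each listed set contains at least one of these, so H is a hitting set of size 3.
No choice of 2 items meets every set, so 3 is the minimum.

3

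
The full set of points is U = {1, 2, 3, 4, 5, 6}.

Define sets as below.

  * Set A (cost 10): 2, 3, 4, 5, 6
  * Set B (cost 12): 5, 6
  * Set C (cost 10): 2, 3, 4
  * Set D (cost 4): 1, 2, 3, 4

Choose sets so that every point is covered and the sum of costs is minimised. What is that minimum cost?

14

A, D together cover every point (A ∪ D = {1, 2, 3, 4, 5, 6}); total cost 10 + 4 = 14.
No covering selection has total cost below 14.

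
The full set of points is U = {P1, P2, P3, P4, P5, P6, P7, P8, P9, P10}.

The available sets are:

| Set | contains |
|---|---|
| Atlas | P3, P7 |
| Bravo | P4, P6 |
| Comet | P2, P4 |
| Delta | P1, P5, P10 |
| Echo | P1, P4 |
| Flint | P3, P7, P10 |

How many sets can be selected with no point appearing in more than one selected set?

3

Atlas, Bravo, Delta are pairwise disjoint (Atlas={P3,P7}; Bravo={P4,P6}; Delta={P1,P5,P10}).
Every remaining set overlaps one of these, and no 4 of the listed sets are pairwise disjoint, so 3 is the maximum.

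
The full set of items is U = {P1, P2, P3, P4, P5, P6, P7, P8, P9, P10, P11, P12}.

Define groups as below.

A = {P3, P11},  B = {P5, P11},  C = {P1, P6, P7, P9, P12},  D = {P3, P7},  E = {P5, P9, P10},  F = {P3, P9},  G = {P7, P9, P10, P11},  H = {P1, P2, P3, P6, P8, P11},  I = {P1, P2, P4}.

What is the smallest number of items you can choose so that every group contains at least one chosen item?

The 4 items {P2, P3, P5, P7} hit every group.
No choice of 3 items meets every group, so 4 is the minimum.

4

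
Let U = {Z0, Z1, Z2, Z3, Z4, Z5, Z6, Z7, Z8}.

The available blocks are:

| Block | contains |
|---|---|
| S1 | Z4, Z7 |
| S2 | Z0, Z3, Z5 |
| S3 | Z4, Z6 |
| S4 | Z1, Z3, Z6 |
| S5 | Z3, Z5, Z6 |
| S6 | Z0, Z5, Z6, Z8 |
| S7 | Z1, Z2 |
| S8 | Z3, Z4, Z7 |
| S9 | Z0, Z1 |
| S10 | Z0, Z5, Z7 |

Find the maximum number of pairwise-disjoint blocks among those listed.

3

S1, S2, S7 are pairwise disjoint (S1={Z4,Z7}; S2={Z0,Z3,Z5}; S7={Z1,Z2}).
Every remaining block overlaps one of these, and no 4 of the listed blocks are pairwise disjoint, so 3 is the maximum.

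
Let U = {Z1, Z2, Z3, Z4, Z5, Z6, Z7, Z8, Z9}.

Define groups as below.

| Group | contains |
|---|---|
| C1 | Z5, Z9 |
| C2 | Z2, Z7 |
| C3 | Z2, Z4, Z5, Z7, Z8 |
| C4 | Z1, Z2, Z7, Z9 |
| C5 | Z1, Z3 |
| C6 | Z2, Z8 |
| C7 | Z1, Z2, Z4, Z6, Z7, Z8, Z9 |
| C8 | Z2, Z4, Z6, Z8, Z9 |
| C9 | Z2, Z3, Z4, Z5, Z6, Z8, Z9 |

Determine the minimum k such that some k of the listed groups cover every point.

2

Take {C4, C9}. Their union is {Z1, Z2, Z3, Z4, Z5, Z6, Z7, Z8, Z9}, which is all 9 points.
No single group has all 9 points (the largest, C7, has 7), so 2 is optimal.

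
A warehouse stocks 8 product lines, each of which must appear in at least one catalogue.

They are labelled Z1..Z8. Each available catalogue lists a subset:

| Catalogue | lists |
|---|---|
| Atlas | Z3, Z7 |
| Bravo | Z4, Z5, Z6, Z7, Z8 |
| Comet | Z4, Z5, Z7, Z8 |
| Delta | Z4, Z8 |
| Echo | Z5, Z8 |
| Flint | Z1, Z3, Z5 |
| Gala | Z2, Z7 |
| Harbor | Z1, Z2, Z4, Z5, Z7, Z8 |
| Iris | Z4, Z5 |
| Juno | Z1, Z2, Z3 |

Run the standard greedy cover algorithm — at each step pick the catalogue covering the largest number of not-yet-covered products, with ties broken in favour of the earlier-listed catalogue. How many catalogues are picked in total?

3

Greedy: pick Harbor (covers 6 new) → pick Atlas (covers 1 new) → pick Bravo (covers 1 new). Total picks: 3.
(The true minimum cover uses only 2 catalogues, so greedy is not optimal here.)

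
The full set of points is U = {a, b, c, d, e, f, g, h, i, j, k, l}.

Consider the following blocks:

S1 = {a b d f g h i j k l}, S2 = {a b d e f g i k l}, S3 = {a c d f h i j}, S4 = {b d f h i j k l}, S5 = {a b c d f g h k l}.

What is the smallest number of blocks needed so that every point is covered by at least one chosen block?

2

S2 and S3 cover everything between them: the union {a, b, c, d, e, f, g, h, i, j, k, l} is all of U.
No single block has all 12 points (the largest, S1, has 10), so 2 is optimal.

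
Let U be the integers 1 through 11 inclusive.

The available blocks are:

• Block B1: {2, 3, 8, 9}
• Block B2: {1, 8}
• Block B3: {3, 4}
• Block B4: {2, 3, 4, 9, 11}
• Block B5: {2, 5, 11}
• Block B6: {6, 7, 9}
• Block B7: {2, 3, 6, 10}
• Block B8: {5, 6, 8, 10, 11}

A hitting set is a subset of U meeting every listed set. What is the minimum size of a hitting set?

The 4 elements {1, 3, 5, 7} hit every block.
The blocks B2, B3, B5, B6 are pairwise disjoint, so any hitting set needs a separate element for each — at least 4. Hence 4 is optimal.

4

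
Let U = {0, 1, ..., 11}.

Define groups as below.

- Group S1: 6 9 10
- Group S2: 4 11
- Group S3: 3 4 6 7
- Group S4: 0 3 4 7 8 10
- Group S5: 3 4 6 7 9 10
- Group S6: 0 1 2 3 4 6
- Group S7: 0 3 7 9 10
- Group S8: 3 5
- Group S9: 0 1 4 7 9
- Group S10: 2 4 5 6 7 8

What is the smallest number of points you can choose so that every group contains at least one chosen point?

The 3 points {3, 4, 10} hit every group.
The groups S1, S2, S8 are pairwise disjoint, so any hitting set needs a separate point for each — at least 3. Hence 3 is optimal.

3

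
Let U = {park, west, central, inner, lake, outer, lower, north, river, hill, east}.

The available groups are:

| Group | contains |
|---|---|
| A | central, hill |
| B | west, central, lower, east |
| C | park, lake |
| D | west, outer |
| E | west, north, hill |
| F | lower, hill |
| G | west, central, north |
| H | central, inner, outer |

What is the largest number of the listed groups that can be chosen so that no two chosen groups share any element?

3

C, D, F are pairwise disjoint (C={park,lake}; D={west,outer}; F={lower,hill}).
Every remaining group overlaps one of these, and no 4 of the listed groups are pairwise disjoint, so 3 is the maximum.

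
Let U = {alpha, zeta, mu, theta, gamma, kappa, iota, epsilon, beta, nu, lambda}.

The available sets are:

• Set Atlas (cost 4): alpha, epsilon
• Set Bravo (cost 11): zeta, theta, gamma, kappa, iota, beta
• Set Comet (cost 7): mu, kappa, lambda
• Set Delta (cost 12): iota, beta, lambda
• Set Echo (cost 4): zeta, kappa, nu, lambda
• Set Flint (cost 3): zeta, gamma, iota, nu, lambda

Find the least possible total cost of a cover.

Atlas, Bravo, Comet, Flint together cover every point (Atlas ∪ Bravo ∪ Comet ∪ Flint = {alpha, zeta, mu, theta, gamma, kappa, iota, epsilon, beta, nu, lambda}); total cost 4 + 11 + 7 + 3 = 25.
No covering selection has total cost below 25.

25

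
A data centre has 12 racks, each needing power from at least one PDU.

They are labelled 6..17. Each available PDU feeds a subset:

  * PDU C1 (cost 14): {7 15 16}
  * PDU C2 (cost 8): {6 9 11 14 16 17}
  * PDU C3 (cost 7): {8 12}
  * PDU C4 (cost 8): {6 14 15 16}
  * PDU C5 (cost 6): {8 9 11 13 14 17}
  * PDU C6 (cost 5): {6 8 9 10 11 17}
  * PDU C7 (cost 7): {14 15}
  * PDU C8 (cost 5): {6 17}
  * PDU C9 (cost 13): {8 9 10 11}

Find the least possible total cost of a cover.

32

C1, C3, C5, C6 together cover every rack (C1 ∪ C3 ∪ C5 ∪ C6 = {6, 7, 8, 9, 10, 11, 12, 13, 14, 15, 16, 17}); total cost 14 + 7 + 6 + 5 = 32.
The greedy pick C6, C4, C5, C3, C1 costs 40; no covering selection beats 32.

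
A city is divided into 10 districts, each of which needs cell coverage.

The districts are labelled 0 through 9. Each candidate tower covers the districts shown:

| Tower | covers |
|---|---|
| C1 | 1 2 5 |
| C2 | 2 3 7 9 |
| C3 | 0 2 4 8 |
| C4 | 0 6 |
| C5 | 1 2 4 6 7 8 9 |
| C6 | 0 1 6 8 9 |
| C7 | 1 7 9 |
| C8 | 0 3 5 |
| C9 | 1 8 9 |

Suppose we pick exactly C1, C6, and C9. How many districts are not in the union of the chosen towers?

3

Union of C1, C6, C9 = {0, 1, 2, 5, 6, 8, 9}.
Not covered: 3, 4, 7 — 3 districts.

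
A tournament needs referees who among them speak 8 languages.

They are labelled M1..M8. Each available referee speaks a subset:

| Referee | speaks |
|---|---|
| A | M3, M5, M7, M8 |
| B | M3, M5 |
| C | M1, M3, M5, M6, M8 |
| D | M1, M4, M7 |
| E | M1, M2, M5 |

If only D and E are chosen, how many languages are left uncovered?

Union of D, E = {M1, M2, M4, M5, M7}.
Not covered: M3, M6, M8 — 3 languages.

3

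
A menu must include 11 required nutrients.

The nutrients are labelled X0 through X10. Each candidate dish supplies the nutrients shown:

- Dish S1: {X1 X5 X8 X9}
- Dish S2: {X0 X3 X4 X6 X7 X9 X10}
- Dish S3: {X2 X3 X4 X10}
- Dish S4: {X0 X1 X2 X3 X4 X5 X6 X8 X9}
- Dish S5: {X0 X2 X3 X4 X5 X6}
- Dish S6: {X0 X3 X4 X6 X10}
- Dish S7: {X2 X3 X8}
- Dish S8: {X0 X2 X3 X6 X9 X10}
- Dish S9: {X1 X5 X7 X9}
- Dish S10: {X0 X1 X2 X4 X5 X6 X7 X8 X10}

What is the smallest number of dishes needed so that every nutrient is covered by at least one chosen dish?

2

S4 and S10 together: S4 ∪ S10 = {X0, X1, X2, X3, X4, X5, X6, X7, X8, X9, X10} — every nutrient is covered.
No single dish has all 11 nutrients (the largest, S4, has 9), so 2 is optimal.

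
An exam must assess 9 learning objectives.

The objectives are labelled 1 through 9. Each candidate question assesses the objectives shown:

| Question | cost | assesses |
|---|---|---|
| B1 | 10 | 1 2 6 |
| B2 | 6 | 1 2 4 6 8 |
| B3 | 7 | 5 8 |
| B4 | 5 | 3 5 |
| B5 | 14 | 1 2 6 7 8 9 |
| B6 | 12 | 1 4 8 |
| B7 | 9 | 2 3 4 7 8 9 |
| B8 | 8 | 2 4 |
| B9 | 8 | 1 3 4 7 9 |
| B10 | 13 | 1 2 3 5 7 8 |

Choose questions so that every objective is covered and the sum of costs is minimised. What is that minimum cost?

19

B2, B4, B9 together cover every objective (B2 ∪ B4 ∪ B9 = {1, 2, 3, 4, 5, 6, 7, 8, 9}); total cost 6 + 5 + 8 = 19.
No covering selection has total cost below 19.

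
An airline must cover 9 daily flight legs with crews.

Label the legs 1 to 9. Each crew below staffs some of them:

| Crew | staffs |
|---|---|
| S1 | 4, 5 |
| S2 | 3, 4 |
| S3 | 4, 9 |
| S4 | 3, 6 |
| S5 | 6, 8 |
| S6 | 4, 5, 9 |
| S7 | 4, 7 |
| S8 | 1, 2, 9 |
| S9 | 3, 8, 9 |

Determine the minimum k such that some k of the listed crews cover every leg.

Take {S1, S2, S5, S7, S8}. Their union is {1, 2, 3, 4, 5, 6, 7, 8, 9}, which is all 9 legs.
No 4 of the 9 crews cover everything (all 126 combinations miss at least one leg), so 5 is optimal.

5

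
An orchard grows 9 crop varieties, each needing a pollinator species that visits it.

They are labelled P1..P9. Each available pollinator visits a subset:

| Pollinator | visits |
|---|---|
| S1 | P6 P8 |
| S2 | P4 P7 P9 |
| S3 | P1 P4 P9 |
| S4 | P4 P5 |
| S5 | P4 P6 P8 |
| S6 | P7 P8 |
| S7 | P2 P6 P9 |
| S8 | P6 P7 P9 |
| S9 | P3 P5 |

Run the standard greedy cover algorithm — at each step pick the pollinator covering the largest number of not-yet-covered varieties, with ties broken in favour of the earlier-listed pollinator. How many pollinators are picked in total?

5

Greedy: pick S2 (covers 3 new) → pick S1 (covers 2 new) → pick S9 (covers 2 new) → pick S3 (covers 1 new) → pick S7 (covers 1 new). Total picks: 5.
(The true minimum cover uses only 4 pollinators, so greedy is not optimal here.)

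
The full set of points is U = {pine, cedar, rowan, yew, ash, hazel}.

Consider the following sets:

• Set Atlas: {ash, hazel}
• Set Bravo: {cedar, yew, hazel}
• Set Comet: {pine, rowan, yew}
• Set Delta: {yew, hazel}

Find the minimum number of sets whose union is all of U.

Atlas and Bravo and Comet together: Atlas ∪ Bravo ∪ Comet = {pine, cedar, rowan, yew, ash, hazel} — every point is covered.
Only Comet contains pine, so Comet is forced; the remaining 3 points need at least 2 more sets (each remaining set adds at most 2) — so at least 3 sets are needed, and 3 is optimal.

3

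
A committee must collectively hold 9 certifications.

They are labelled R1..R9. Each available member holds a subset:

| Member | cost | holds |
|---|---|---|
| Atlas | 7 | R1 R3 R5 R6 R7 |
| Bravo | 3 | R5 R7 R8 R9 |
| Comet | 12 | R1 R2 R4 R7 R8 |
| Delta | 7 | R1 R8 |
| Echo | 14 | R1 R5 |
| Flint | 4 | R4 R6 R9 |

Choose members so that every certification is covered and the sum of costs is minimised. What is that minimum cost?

22

Atlas, Bravo, Comet together cover every certification (Atlas ∪ Bravo ∪ Comet = {R1, R2, R3, R4, R5, R6, R7, R8, R9}); total cost 7 + 3 + 12 = 22.
The greedy pick Bravo, Flint, Atlas, Comet costs 26; no covering selection beats 22.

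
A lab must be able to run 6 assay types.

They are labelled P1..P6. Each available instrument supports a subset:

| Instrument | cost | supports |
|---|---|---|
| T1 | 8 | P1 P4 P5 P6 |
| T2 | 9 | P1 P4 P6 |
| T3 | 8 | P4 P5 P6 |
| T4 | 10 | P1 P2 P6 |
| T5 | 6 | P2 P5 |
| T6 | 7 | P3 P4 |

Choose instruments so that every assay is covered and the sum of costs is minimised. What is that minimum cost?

21

T1, T5, T6 together cover every assay (T1 ∪ T5 ∪ T6 = {P1, P2, P3, P4, P5, P6}); total cost 8 + 6 + 7 = 21.
No covering selection has total cost below 21.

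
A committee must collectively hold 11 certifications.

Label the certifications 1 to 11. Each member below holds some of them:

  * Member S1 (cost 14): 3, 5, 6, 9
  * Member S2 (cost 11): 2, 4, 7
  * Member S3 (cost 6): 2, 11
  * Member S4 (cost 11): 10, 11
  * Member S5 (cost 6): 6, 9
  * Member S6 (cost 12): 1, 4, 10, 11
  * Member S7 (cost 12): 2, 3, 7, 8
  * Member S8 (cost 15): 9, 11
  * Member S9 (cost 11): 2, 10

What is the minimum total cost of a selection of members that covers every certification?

S1, S6, S7 together cover every certification (S1 ∪ S6 ∪ S7 = {1, 2, 3, 4, 5, 6, 7, 8, 9, 10, 11}); total cost 14 + 12 + 12 = 38.
The greedy pick S3, S5, S6, S7, S1 costs 50; no covering selection beats 38.

38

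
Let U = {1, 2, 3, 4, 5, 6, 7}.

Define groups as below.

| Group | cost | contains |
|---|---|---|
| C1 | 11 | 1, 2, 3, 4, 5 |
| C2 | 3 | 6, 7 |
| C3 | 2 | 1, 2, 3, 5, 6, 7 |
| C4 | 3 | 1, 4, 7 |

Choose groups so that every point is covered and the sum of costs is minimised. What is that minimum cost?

5

C3, C4 together cover every point (C3 ∪ C4 = {1, 2, 3, 4, 5, 6, 7}); total cost 2 + 3 = 5.
No covering selection has total cost below 5.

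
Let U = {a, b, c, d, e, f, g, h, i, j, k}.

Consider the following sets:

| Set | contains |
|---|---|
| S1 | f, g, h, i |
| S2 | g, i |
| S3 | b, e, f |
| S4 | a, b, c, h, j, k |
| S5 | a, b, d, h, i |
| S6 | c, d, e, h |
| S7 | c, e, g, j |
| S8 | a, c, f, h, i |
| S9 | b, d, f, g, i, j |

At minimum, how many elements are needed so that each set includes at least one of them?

3

Take T = {c, f, i}. Each listed set contains at least one of these, so T is a hitting set of size 3.
No choice of 2 elements meets every set, so 3 is the minimum.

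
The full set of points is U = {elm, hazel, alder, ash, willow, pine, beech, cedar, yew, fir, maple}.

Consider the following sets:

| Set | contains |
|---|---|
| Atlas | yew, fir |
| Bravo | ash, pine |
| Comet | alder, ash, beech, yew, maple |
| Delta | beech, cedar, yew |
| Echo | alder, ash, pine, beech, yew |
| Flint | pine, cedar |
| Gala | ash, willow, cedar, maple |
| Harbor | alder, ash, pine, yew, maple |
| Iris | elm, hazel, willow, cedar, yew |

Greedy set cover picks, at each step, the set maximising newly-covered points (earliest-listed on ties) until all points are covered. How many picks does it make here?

Greedy: pick Comet (covers 5 new) → pick Iris (covers 4 new) → pick Atlas (covers 1 new) → pick Bravo (covers 1 new). Total picks: 4.

4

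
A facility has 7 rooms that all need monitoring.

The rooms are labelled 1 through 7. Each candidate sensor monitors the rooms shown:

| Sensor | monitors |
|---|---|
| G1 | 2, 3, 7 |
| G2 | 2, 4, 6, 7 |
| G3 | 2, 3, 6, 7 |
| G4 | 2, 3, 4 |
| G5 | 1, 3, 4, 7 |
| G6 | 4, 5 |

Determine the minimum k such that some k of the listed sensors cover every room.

3

G3 and G5 and G6 together: G3 ∪ G5 ∪ G6 = {1, 2, 3, 4, 5, 6, 7} — every room is covered.
Only G5 contains 1, so G5 is forced; the remaining 3 rooms need at least 2 more sensors (each remaining sensor adds at most 2) — so at least 3 sensors are needed, and 3 is optimal.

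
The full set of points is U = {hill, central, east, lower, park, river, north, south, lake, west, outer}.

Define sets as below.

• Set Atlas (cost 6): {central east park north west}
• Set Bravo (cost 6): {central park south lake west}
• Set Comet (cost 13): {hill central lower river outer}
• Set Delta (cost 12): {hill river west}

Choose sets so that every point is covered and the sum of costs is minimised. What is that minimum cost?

25

Atlas, Bravo, Comet together cover every point (Atlas ∪ Bravo ∪ Comet = {hill, central, east, lower, park, river, north, south, lake, west, outer}); total cost 6 + 6 + 13 = 25.
No covering selection has total cost below 25.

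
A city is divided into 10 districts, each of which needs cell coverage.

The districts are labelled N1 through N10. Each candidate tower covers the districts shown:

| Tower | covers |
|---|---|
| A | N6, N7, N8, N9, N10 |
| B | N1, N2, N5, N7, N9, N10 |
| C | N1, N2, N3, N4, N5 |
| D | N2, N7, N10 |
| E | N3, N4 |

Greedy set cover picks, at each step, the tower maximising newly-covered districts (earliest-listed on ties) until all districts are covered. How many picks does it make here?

3

Greedy: pick B (covers 6 new) → pick A (covers 2 new) → pick C (covers 2 new). Total picks: 3.
(The true minimum cover uses only 2 towers, so greedy is not optimal here.)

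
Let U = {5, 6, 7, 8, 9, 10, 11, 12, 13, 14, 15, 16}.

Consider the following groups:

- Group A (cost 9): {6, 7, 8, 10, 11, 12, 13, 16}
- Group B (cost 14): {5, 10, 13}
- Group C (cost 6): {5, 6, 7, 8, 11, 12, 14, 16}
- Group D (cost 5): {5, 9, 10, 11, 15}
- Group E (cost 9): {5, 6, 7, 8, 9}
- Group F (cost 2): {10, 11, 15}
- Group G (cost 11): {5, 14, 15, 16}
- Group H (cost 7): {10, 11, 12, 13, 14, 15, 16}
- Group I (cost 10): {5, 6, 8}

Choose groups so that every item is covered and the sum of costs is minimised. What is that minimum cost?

16

E, H together cover every item (E ∪ H = {5, 6, 7, 8, 9, 10, 11, 12, 13, 14, 15, 16}); total cost 9 + 7 = 16.
The greedy pick F, C, D, H costs 20; no covering selection beats 16.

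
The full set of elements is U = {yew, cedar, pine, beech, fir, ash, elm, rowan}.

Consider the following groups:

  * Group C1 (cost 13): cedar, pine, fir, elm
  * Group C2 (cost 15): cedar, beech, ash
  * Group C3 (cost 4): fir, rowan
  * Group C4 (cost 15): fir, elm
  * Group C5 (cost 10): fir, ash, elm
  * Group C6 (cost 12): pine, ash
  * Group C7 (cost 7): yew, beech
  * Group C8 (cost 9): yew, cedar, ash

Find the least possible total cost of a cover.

C1, C3, C7, C8 together cover every element (C1 ∪ C3 ∪ C7 ∪ C8 = {yew, cedar, pine, beech, fir, ash, elm, rowan}); total cost 13 + 4 + 7 + 9 = 33.
No covering selection has total cost below 33.

33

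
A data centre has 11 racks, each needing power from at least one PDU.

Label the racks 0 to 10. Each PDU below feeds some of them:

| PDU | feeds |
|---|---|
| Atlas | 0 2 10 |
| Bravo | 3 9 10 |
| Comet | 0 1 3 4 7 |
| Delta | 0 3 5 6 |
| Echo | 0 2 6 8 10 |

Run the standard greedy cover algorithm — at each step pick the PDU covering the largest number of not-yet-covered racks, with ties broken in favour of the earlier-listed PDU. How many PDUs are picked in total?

4

Greedy: pick Comet (covers 5 new) → pick Echo (covers 4 new) → pick Bravo (covers 1 new) → pick Delta (covers 1 new). Total picks: 4.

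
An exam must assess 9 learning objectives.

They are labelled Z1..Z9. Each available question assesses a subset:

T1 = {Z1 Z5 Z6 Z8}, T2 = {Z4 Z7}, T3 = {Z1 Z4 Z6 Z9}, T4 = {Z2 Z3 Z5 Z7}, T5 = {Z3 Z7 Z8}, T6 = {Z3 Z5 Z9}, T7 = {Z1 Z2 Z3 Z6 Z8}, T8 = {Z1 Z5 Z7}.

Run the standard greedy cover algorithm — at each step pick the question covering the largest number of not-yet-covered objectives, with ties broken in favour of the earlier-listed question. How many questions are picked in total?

3

Greedy: pick T7 (covers 5 new) → pick T2 (covers 2 new) → pick T6 (covers 2 new). Total picks: 3.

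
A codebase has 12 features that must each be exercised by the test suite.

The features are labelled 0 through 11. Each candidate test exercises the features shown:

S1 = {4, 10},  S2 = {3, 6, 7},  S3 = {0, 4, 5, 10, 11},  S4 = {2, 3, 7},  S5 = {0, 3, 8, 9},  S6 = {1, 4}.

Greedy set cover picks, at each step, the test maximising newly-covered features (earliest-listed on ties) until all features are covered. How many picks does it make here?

5

Greedy: pick S3 (covers 5 new) → pick S2 (covers 3 new) → pick S5 (covers 2 new) → pick S4 (covers 1 new) → pick S6 (covers 1 new). Total picks: 5.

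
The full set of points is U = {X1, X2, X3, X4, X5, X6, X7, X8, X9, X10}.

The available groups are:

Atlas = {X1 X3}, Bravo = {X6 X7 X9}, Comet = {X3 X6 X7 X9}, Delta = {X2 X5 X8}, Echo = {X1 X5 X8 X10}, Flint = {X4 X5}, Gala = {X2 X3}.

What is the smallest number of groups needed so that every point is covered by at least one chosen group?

4

Comet and Echo and Flint and Gala together: Comet ∪ Echo ∪ Flint ∪ Gala = {X1, X2, X3, X4, X5, X6, X7, X8, X9, X10} — every point is covered.
No 3 of the 7 groups cover everything (all 35 combinations miss at least one point), so 4 is optimal.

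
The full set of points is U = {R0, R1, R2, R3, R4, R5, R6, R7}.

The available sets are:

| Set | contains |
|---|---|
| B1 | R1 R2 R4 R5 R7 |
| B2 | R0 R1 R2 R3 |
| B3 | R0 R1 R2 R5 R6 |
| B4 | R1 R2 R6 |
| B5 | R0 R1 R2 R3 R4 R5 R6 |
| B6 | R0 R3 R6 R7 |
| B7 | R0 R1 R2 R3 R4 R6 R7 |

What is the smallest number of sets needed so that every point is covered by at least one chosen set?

2

B5 and B7 cover everything between them: the union {R0, R1, R2, R3, R4, R5, R6, R7} is all of U.
No single set has all 8 points (the largest, B5, has 7), so 2 is optimal.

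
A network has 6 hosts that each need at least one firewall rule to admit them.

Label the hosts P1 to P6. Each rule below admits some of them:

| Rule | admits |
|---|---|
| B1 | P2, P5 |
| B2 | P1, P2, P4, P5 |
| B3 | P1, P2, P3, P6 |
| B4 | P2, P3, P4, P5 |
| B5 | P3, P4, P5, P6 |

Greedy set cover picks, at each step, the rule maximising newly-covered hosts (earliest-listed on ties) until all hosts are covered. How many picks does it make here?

2

Greedy: pick B2 (covers 4 new) → pick B3 (covers 2 new). Total picks: 2.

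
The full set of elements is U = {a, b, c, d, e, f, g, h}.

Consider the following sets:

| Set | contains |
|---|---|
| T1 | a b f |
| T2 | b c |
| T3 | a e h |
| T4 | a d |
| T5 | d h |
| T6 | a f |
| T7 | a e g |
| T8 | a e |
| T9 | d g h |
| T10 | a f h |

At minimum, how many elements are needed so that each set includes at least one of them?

The 3 elements {a, b, h} hit every set.
The sets T2, T8, T9 are pairwise disjoint, so any hitting set needs a separate element for each — at least 3. Hence 3 is optimal.

3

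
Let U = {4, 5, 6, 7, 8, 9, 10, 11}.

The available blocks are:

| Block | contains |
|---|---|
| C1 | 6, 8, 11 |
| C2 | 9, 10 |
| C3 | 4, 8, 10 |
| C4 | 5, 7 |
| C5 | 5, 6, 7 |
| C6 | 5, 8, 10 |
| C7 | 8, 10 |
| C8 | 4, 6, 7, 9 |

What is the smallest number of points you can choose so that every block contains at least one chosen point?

The 3 points {6, 7, 10} hit every block.
The blocks C1, C2, C4 are pairwise disjoint, so any hitting set needs a separate point for each — at least 3. Hence 3 is optimal.

3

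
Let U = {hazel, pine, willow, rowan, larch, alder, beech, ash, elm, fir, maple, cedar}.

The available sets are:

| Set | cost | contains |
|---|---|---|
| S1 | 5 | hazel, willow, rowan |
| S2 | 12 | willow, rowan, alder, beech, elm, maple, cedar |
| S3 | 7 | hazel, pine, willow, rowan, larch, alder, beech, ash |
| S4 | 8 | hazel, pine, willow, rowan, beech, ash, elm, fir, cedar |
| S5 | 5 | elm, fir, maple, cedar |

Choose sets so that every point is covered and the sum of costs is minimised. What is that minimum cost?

12

S3, S5 together cover every point (S3 ∪ S5 = {hazel, pine, willow, rowan, larch, alder, beech, ash, elm, fir, maple, cedar}); total cost 7 + 5 = 12.
No covering selection has total cost below 12.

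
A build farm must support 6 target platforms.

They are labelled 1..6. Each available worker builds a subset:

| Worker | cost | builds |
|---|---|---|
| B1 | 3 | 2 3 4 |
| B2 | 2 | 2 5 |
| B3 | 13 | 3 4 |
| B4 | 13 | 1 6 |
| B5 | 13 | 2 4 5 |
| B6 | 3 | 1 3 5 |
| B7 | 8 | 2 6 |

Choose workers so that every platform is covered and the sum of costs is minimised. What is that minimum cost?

B1, B6, B7 together cover every platform (B1 ∪ B6 ∪ B7 = {1, 2, 3, 4, 5, 6}); total cost 3 + 3 + 8 = 14.
No covering selection has total cost below 14.

14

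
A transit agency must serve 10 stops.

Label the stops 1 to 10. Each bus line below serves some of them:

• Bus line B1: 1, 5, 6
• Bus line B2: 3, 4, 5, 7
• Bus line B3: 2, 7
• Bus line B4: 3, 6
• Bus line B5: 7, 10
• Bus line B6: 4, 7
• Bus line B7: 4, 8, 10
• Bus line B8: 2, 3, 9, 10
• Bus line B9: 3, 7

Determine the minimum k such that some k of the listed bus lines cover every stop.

4

Take {B1, B3, B7, B8}. Their union is {1, 2, 3, 4, 5, 6, 7, 8, 9, 10}, which is all 10 stops.
Only B7 contains 8, so B7 is forced; the remaining 7 stops need at least 3 more bus lines (each remaining bus line adds at most 3) — so at least 4 bus lines are needed, and 4 is optimal.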